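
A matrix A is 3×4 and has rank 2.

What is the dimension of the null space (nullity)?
2

The rank-nullity theorem for an m×n matrix states:
rank(A) + nullity(A) = n (the number of columns).
Here n = 4 and rank(A) = 2, so nullity(A) = 4 - 2 = 2.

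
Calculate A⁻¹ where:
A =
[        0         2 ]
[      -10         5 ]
det(A) = 20
A⁻¹ =
[      1/4     -1/10 ]
[      1/2         0 ]

For a 2×2 matrix A = [[a, b], [c, d]] with det(A) ≠ 0, A⁻¹ = (1/det(A)) * [[d, -b], [-c, a]].
det(A) = (0)*(5) - (2)*(-10) = 0 + 20 = 20.
A⁻¹ = (1/20) * [[5, -2], [10, 0]].
Dividing each entry by 20 and reducing:
A⁻¹ =
[      1/4     -1/10 ]
[      1/2         0 ]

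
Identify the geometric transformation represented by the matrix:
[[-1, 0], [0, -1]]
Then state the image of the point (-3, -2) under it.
rotation by 180° (or reflection through origin); image of (-3, -2) is (3, 2)

This matches the form [[cos θ, -sin θ], [sin θ, cos θ]] of a rotation matrix; reading off cos θ and sin θ gives the angle.
The matrix [[-1, 0], [0, -1]] represents: rotation by 180° (or reflection through origin).
Applying it to (-3, -2): [-1·-3 + 0·-2, 0·-3 + -1·-2] = (3, 2).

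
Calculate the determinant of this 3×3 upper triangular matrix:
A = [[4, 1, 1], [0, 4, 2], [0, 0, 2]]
32

The determinant of a triangular matrix is the product of its diagonal entries (the off-diagonal entries above the diagonal do not affect it).
det(A) = (4) * (4) * (2) = 32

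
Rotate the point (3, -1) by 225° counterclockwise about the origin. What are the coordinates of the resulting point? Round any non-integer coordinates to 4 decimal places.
(-2.8284, -1.4142)

Rotation matrix R(θ) = [[cos θ, -sin θ], [sin θ, cos θ]]; for θ = 225°:
R = [[-√2/2, √2/2], [-√2/2, -√2/2]]
Result: R × [3, -1]ᵀ = [-√2/2·3 + (√2/2)·-1, -√2/2·3 + (-√2/2)·-1]ᵀ = (-2.8284, -1.4142)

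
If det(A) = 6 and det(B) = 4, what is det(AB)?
24

Use the multiplicative property of determinants: det(AB) = det(A)*det(B).
det(AB) = (6)*(4) = 24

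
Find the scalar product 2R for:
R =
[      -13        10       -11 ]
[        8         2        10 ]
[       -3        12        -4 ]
2R =
[      -26        20       -22 ]
[       16         4        20 ]
[       -6        24        -8 ]

Scalar multiplication is elementwise: (2R)[i][j] = 2 * R[i][j].
  (2R)[0][0] = 2 * (-13) = -26
  (2R)[0][1] = 2 * (10) = 20
  (2R)[0][2] = 2 * (-11) = -22
  (2R)[1][0] = 2 * (8) = 16
  (2R)[1][1] = 2 * (2) = 4
  (2R)[1][2] = 2 * (10) = 20
  (2R)[2][0] = 2 * (-3) = -6
  (2R)[2][1] = 2 * (12) = 24
  (2R)[2][2] = 2 * (-4) = -8
2R =
[      -26        20       -22 ]
[       16         4        20 ]
[       -6        24        -8 ]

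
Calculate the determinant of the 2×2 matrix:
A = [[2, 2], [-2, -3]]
-2

For A = [[a, b], [c, d]], det(A) = a*d - b*c.
det(A) = (2)*(-3) - (2)*(-2) = -6 - -4 = -2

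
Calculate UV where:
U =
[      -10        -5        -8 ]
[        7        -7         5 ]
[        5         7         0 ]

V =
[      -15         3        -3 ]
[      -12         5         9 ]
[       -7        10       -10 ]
UV =
[      266      -135        65 ]
[      -56        36      -134 ]
[     -159        50        48 ]

Matrix multiplication: (UV)[i][j] = sum over k of U[i][k] * V[k][j].
  (UV)[0][0] = (-10)*(-15) + (-5)*(-12) + (-8)*(-7) = 266
  (UV)[0][1] = (-10)*(3) + (-5)*(5) + (-8)*(10) = -135
  (UV)[0][2] = (-10)*(-3) + (-5)*(9) + (-8)*(-10) = 65
  (UV)[1][0] = (7)*(-15) + (-7)*(-12) + (5)*(-7) = -56
  (UV)[1][1] = (7)*(3) + (-7)*(5) + (5)*(10) = 36
  (UV)[1][2] = (7)*(-3) + (-7)*(9) + (5)*(-10) = -134
  (UV)[2][0] = (5)*(-15) + (7)*(-12) + (0)*(-7) = -159
  (UV)[2][1] = (5)*(3) + (7)*(5) + (0)*(10) = 50
  (UV)[2][2] = (5)*(-3) + (7)*(9) + (0)*(-10) = 48
UV =
[      266      -135        65 ]
[      -56        36      -134 ]
[     -159        50        48 ]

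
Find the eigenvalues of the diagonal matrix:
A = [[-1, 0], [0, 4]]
λ₁ = -1, λ₂ = 4

The characteristic polynomial of A is det(A - λI) = (-1 - λ)(4 - λ) = 0.
The roots are λ = -1 and λ = 4, so the eigenvalues are the diagonal entries.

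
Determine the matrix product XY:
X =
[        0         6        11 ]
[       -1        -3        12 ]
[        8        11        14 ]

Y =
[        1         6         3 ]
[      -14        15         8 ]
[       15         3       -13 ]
XY =
[       81       123       -95 ]
[      221       -15      -183 ]
[       64       255       -70 ]

Matrix multiplication: (XY)[i][j] = sum over k of X[i][k] * Y[k][j].
  (XY)[0][0] = (0)*(1) + (6)*(-14) + (11)*(15) = 81
  (XY)[0][1] = (0)*(6) + (6)*(15) + (11)*(3) = 123
  (XY)[0][2] = (0)*(3) + (6)*(8) + (11)*(-13) = -95
  (XY)[1][0] = (-1)*(1) + (-3)*(-14) + (12)*(15) = 221
  (XY)[1][1] = (-1)*(6) + (-3)*(15) + (12)*(3) = -15
  (XY)[1][2] = (-1)*(3) + (-3)*(8) + (12)*(-13) = -183
  (XY)[2][0] = (8)*(1) + (11)*(-14) + (14)*(15) = 64
  (XY)[2][1] = (8)*(6) + (11)*(15) + (14)*(3) = 255
  (XY)[2][2] = (8)*(3) + (11)*(8) + (14)*(-13) = -70
XY =
[       81       123       -95 ]
[      221       -15      -183 ]
[       64       255       -70 ]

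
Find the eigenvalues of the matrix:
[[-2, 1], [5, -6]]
λ = -7 and λ = -1

Characteristic equation: det(A - λI) = 0
λ² - (trace)λ + (det) = 0
λ² - (-8)λ + (7) = 0
λ² + 8λ + 7 = 0
Solving: λ = -7, -1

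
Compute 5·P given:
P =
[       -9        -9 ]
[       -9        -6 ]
5P =
[      -45       -45 ]
[      -45       -30 ]

Scalar multiplication is elementwise: (5P)[i][j] = 5 * P[i][j].
  (5P)[0][0] = 5 * (-9) = -45
  (5P)[0][1] = 5 * (-9) = -45
  (5P)[1][0] = 5 * (-9) = -45
  (5P)[1][1] = 5 * (-6) = -30
5P =
[      -45       -45 ]
[      -45       -30 ]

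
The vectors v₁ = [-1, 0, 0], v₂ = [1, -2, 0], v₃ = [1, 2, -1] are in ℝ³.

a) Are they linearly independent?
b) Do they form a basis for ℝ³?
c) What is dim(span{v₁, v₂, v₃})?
Yes independent, yes basis, dim = 3

Stack v₁, v₂, v₃ as rows of a 3×3 matrix.
[[-1, 0, 0]; [1, -2, 0]; [1, 2, -1]] is already lower triangular with nonzero diagonal entries (-1, -2, -1), so its determinant is the product of the diagonal entries, det = (-1)·(-2)·(-1) = -2 ≠ 0, and the rows are linearly independent.
Three linearly independent vectors in ℝ³ form a basis for ℝ³, so dim(span{v₁,v₂,v₃}) = 3.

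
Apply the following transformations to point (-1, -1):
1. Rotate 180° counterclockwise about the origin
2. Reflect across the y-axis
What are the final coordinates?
(-1, 1)

Step 1: Rotate 180° → (1, 1)
Step 2: Reflect across the y-axis → (-1, 1)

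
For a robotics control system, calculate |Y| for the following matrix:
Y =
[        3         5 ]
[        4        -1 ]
det(Y) = -23

For a 2×2 matrix [[a, b], [c, d]], det = a*d - b*c.
det(Y) = (3)*(-1) - (5)*(4) = -3 - 20 = -23.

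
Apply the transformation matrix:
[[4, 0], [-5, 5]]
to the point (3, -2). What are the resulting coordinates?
(12, -25)

Matrix multiplication:
[[4, 0], [-5, 5]] × [3, -2]ᵀ
= [4×3 + 0×-2, -5×3 + 5×-2]ᵀ
= [12.0000, -25.0000]ᵀ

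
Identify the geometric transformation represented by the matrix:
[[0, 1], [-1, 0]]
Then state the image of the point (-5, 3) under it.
rotation by 90° clockwise (i.e., 270° counterclockwise); image of (-5, 3) is (3, 5)

This matches the form [[cos θ, -sin θ], [sin θ, cos θ]] of a rotation matrix; reading off cos θ and sin θ gives the angle.
The matrix [[0, 1], [-1, 0]] represents: rotation by 90° clockwise (i.e., 270° counterclockwise).
Applying it to (-5, 3): [0·-5 + 1·3, -1·-5 + 0·3] = (3, 5).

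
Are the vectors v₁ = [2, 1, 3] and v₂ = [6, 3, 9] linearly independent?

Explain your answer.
No, linearly dependent (v₂ = 3·v₁)

Check whether there is a scalar k with v₂ = k·v₁.
Comparing components, k = 3 satisfies 3·[2, 1, 3] = [6, 3, 9].
Since v₂ is a scalar multiple of v₁, the two vectors are linearly dependent.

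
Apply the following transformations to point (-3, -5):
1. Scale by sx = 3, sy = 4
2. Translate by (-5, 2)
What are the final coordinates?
(-14, -18)

Step 1: Scale (-3, -5) by (sx, sy) = (3, 4) → (-9, -20)
Step 2: Translate by (-5, 2) → (-14, -18)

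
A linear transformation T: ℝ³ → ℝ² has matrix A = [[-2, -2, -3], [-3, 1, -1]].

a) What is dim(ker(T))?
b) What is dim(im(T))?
dim(ker) = 1, dim(im) = 2

The two rows are not scalar multiples of one another (no single k satisfies row 2 = k × row 1), so they are linearly independent.
Thus rank(A) = 2.
dim(im(T)) = rank(A) = 2.
By the rank-nullity theorem applied to T: ℝ³ → ℝ², rank(A) + nullity(A) = 3 (the domain dimension), so dim(ker(T)) = 3 - 2 = 1.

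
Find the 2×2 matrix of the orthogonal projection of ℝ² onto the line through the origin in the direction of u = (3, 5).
[[9/34, 15/34], [15/34, 25/34]]

The orthogonal projection onto the line spanned by a nonzero vector u = (a, b) has matrix P = (u uᵀ) / (uᵀ u) = (1/(a² + b²)) · [[a², ab], [ab, b²]].
Here u = (3, 5), so a² + b² = 9 + 25 = 34.
P = (1/34) · [[9, 15], [15, 25]] = [[9/34, 15/34], [15/34, 25/34]].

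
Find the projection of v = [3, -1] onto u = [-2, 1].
[14/5, -7/5]

The projection of v onto u is proj_u(v) = ((v·u) / (u·u)) · u.
v·u = (3)*(-2) + (-1)*(1) = -7.
u·u = (-2)*(-2) + (1)*(1) = 5.
coefficient = -7 / 5 = -7/5.
proj_u(v) = -7/5 · [-2, 1] = [14/5, -7/5].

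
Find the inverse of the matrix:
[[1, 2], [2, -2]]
[[1/3, 1/3], [1/3, -1/6]]

For [[a,b],[c,d]], inverse = (1/det)·[[d,-b],[-c,a]]
det = 1·-2 - 2·2 = -6
Inverse = (1/-6)·[[-2, -2], [-2, 1]]
        = [[1/3, 1/3], [1/3, -1/6]]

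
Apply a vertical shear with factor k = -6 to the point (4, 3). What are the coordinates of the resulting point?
(4, -21)

Shear matrix for vertical shear with factor k = -6:
[[1, 0], [-6, 1]]
Result: (4, 3) → (4, -21)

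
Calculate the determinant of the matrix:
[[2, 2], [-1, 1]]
4

For a 2×2 matrix [[a, b], [c, d]], det = ad - bc
det = (2)(1) - (2)(-1) = 2 - -2 = 4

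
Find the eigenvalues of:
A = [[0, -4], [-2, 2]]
λ = -2, 4

Solve det(A - λI) = 0. For a 2×2 matrix this is λ² - (trace)λ + det = 0.
trace(A) = 0 + 2 = 2.
det(A) = (0)*(2) - (-4)*(-2) = 0 - 8 = -8.
Characteristic equation: λ² - (2)λ + (-8) = 0.
Discriminant: (2)² - 4*(-8) = 4 + 32 = 36.
Roots: λ = (2 ± √36) / 2 = -2, 4.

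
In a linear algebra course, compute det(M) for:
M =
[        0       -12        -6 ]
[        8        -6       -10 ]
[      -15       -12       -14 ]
det(M) = -2028

Expand along row 0 (cofactor expansion): det(M) = a*(e*i - f*h) - b*(d*i - f*g) + c*(d*h - e*g), where the 3×3 is [[a, b, c], [d, e, f], [g, h, i]].
Minor M_00 = (-6)*(-14) - (-10)*(-12) = 84 - 120 = -36.
Minor M_01 = (8)*(-14) - (-10)*(-15) = -112 - 150 = -262.
Minor M_02 = (8)*(-12) - (-6)*(-15) = -96 - 90 = -186.
det(M) = (0)*(-36) - (-12)*(-262) + (-6)*(-186) = 0 - 3144 + 1116 = -2028.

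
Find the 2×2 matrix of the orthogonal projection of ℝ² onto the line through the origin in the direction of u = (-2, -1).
[[4/5, 2/5], [2/5, 1/5]]

The orthogonal projection onto the line spanned by a nonzero vector u = (a, b) has matrix P = (u uᵀ) / (uᵀ u) = (1/(a² + b²)) · [[a², ab], [ab, b²]].
Here u = (-2, -1), so a² + b² = 4 + 1 = 5.
P = (1/5) · [[4, 2], [2, 1]] = [[4/5, 2/5], [2/5, 1/5]].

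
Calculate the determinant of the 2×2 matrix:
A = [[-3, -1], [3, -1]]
6

For A = [[a, b], [c, d]], det(A) = a*d - b*c.
det(A) = (-3)*(-1) - (-1)*(3) = 3 - -3 = 6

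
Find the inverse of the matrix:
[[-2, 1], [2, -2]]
[[-1, -1/2], [-1, -1]]

For [[a,b],[c,d]], inverse = (1/det)·[[d,-b],[-c,a]]
det = -2·-2 - 1·2 = 2
Inverse = (1/2)·[[-2, -1], [-2, -2]]
        = [[-1, -1/2], [-1, -1]]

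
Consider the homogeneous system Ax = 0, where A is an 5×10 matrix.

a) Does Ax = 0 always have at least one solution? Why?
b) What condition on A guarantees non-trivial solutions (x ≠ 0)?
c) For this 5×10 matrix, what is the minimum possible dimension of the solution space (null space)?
a) Yes, x = 0 is always a solution. b) When A has linearly dependent columns (rank < n). c) Minimum nullity = 5.

a) x = 0 satisfies A·0 = 0, so the zero vector is always a solution.
b) Non-trivial solutions exist iff the columns of A are linearly dependent, equivalently rank(A) < n (the number of columns).
c) By rank-nullity, rank(A) + nullity(A) = n = 10. Since A has only 5 rows, rank(A) ≤ 5, so nullity(A) ≥ 10 - 5 = 5.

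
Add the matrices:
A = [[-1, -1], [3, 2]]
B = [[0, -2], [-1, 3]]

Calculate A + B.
[[-1, -3], [2, 5]]

Add corresponding elements:
(-1)+(0)=-1
(-1)+(-2)=-3
(3)+(-1)=2
(2)+(3)=5
A + B = [[-1, -3], [2, 5]]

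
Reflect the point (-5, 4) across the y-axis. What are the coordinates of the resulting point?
(5, 4)

Reflection across y-axis: (-5, 4) → (5, 4)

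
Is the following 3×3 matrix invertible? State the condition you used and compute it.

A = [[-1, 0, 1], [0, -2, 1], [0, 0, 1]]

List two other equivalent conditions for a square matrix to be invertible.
Yes, invertible; det(A) = 2 ≠ 0. Equivalent conditions: rank(A) = 3; Ax = 0 has only the trivial solution; 0 is not an eigenvalue; the columns of A are linearly independent.

To check invertibility, compute det(A).
The given matrix is triangular, so det(A) equals the product of its diagonal entries = 2 ≠ 0.
Since det(A) ≠ 0, A is invertible.
Equivalent conditions for a square matrix A to be invertible:
- rank(A) = 3 (full rank).
- The homogeneous system Ax = 0 has only the trivial solution x = 0.
- 0 is not an eigenvalue of A.
- The columns (equivalently rows) of A are linearly independent.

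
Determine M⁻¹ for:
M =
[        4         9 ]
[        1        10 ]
det(M) = 31
M⁻¹ =
[    10/31     -9/31 ]
[    -1/31      4/31 ]

For a 2×2 matrix M = [[a, b], [c, d]] with det(M) ≠ 0, M⁻¹ = (1/det(M)) * [[d, -b], [-c, a]].
det(M) = (4)*(10) - (9)*(1) = 40 - 9 = 31.
M⁻¹ = (1/31) * [[10, -9], [-1, 4]].
Dividing each entry by 31 and reducing:
M⁻¹ =
[    10/31     -9/31 ]
[    -1/31      4/31 ]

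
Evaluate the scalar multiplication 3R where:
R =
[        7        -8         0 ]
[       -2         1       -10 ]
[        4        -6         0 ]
3R =
[       21       -24         0 ]
[       -6         3       -30 ]
[       12       -18         0 ]

Scalar multiplication is elementwise: (3R)[i][j] = 3 * R[i][j].
  (3R)[0][0] = 3 * (7) = 21
  (3R)[0][1] = 3 * (-8) = -24
  (3R)[0][2] = 3 * (0) = 0
  (3R)[1][0] = 3 * (-2) = -6
  (3R)[1][1] = 3 * (1) = 3
  (3R)[1][2] = 3 * (-10) = -30
  (3R)[2][0] = 3 * (4) = 12
  (3R)[2][1] = 3 * (-6) = -18
  (3R)[2][2] = 3 * (0) = 0
3R =
[       21       -24         0 ]
[       -6         3       -30 ]
[       12       -18         0 ]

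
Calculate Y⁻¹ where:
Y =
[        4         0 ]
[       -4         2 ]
det(Y) = 8
Y⁻¹ =
[      1/4         0 ]
[      1/2       1/2 ]

For a 2×2 matrix Y = [[a, b], [c, d]] with det(Y) ≠ 0, Y⁻¹ = (1/det(Y)) * [[d, -b], [-c, a]].
det(Y) = (4)*(2) - (0)*(-4) = 8 - 0 = 8.
Y⁻¹ = (1/8) * [[2, 0], [4, 4]].
Dividing each entry by 8 and reducing:
Y⁻¹ =
[      1/4         0 ]
[      1/2       1/2 ]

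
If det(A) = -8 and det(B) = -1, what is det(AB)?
8

Use the multiplicative property of determinants: det(AB) = det(A)*det(B).
det(AB) = (-8)*(-1) = 8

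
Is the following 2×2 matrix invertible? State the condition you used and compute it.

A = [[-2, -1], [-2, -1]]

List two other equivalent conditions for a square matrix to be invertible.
No, not invertible; det(A) = 0 (two rows are equal, so the rows are linearly dependent). Equivalent conditions (failing for this A): rank(A) < 2; Ax = 0 has non-trivial solutions; 0 is an eigenvalue; the columns are linearly dependent.

To check invertibility, compute det(A).
In this matrix, row 0 and the last row are identical, so one row is a scalar multiple of another and the rows are linearly dependent.
A matrix with linearly dependent rows has det = 0 and is not invertible.
Equivalent failed conditions:
- rank(A) < 2.
- Ax = 0 has non-trivial solutions.
- 0 is an eigenvalue.
- The columns are linearly dependent.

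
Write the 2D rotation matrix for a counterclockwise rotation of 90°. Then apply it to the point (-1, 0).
R = [[0, -1], [1, 0]]; R·(-1, 0) = (0, -1)

Rotation matrix formula: R(θ) = [[cos θ, -sin θ], [sin θ, cos θ]]
For θ = 90°:
cos(90°) = 0
sin(90°) = 1
R = [[0, -1], [1, 0]]
Apply to (-1, 0): [0·-1 + (-1)·0, 1·-1 + 0·0] = (0, -1)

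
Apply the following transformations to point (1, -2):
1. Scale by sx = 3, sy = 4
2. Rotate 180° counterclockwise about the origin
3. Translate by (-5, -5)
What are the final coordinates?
(-8, 3)

Step 1: Scale → (3, -8)
Step 2: Rotate 180° → (-3, 8)
Step 3: Translate → (-8, 3)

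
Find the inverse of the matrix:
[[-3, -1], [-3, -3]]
[[-1/2, 1/6], [1/2, -1/2]]

For [[a,b],[c,d]], inverse = (1/det)·[[d,-b],[-c,a]]
det = -3·-3 - -1·-3 = 6
Inverse = (1/6)·[[-3, 1], [3, -3]]
        = [[-1/2, 1/6], [1/2, -1/2]]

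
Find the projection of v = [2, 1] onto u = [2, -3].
[2/13, -3/13]

The projection of v onto u is proj_u(v) = ((v·u) / (u·u)) · u.
v·u = (2)*(2) + (1)*(-3) = 1.
u·u = (2)*(2) + (-3)*(-3) = 13.
coefficient = 1 / 13 = 1/13.
proj_u(v) = 1/13 · [2, -3] = [2/13, -3/13].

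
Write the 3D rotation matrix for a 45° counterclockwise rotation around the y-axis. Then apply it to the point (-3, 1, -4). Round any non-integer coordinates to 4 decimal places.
R = [[√2/2, 0, √2/2], [0, 1, 0], [-√2/2, 0, √2/2]]; R·(-3, 1, -4) = (-4.9497, 1.0000, -0.7071)

Rotation matrix for 45° around y-axis:
cos(45°) = √2/2, sin(45°) = √2/2
R = [[√2/2, 0, √2/2], [0, 1, 0], [-√2/2, 0, √2/2]]
Apply to (-3, 1, -4): R·[-3, 1, -4]ᵀ = (-4.9497, 1.0000, -0.7071)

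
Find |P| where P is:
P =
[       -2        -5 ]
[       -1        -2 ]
det(P) = -1

For a 2×2 matrix [[a, b], [c, d]], det = a*d - b*c.
det(P) = (-2)*(-2) - (-5)*(-1) = 4 - 5 = -1.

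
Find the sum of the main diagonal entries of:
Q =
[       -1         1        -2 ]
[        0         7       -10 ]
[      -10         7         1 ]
tr(Q) = -1 + 7 + 1 = 7

The trace of a square matrix is the sum of its diagonal entries.
Diagonal entries of Q: Q[0][0] = -1, Q[1][1] = 7, Q[2][2] = 1.
tr(Q) = -1 + 7 + 1 = 7.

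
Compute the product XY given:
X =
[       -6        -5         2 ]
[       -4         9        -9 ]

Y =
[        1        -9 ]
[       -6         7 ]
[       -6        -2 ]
XY =
[       12        15 ]
[       -4       117 ]

Matrix multiplication: (XY)[i][j] = sum over k of X[i][k] * Y[k][j].
  (XY)[0][0] = (-6)*(1) + (-5)*(-6) + (2)*(-6) = 12
  (XY)[0][1] = (-6)*(-9) + (-5)*(7) + (2)*(-2) = 15
  (XY)[1][0] = (-4)*(1) + (9)*(-6) + (-9)*(-6) = -4
  (XY)[1][1] = (-4)*(-9) + (9)*(7) + (-9)*(-2) = 117
XY =
[       12        15 ]
[       -4       117 ]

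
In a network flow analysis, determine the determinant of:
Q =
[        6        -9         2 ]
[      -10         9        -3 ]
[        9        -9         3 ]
det(Q) = -9

Expand along row 0 (cofactor expansion): det(Q) = a*(e*i - f*h) - b*(d*i - f*g) + c*(d*h - e*g), where the 3×3 is [[a, b, c], [d, e, f], [g, h, i]].
Minor M_00 = (9)*(3) - (-3)*(-9) = 27 - 27 = 0.
Minor M_01 = (-10)*(3) - (-3)*(9) = -30 + 27 = -3.
Minor M_02 = (-10)*(-9) - (9)*(9) = 90 - 81 = 9.
det(Q) = (6)*(0) - (-9)*(-3) + (2)*(9) = 0 - 27 + 18 = -9.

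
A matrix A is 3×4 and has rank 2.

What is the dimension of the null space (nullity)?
2

The rank-nullity theorem for an m×n matrix states:
rank(A) + nullity(A) = n (the number of columns).
Here n = 4 and rank(A) = 2, so nullity(A) = 4 - 2 = 2.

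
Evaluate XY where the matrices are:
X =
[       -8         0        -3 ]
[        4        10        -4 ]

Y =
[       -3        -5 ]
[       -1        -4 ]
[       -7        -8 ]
XY =
[       45        64 ]
[        6       -28 ]

Matrix multiplication: (XY)[i][j] = sum over k of X[i][k] * Y[k][j].
  (XY)[0][0] = (-8)*(-3) + (0)*(-1) + (-3)*(-7) = 45
  (XY)[0][1] = (-8)*(-5) + (0)*(-4) + (-3)*(-8) = 64
  (XY)[1][0] = (4)*(-3) + (10)*(-1) + (-4)*(-7) = 6
  (XY)[1][1] = (4)*(-5) + (10)*(-4) + (-4)*(-8) = -28
XY =
[       45        64 ]
[        6       -28 ]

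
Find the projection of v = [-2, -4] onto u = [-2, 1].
[0, 0]

The projection of v onto u is proj_u(v) = ((v·u) / (u·u)) · u.
v·u = (-2)*(-2) + (-4)*(1) = 0.
u·u = (-2)*(-2) + (1)*(1) = 5.
coefficient = 0 / 5 = 0.
proj_u(v) = 0 · [-2, 1] = [0, 0].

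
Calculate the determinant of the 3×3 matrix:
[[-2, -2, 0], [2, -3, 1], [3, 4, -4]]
-38

Expansion along first row:
det = -2·det([[-3,1],[4,-4]]) - -2·det([[2,1],[3,-4]]) + 0·det([[2,-3],[3,4]])
    = -2·(-3·-4 - 1·4) - -2·(2·-4 - 1·3) + 0·(2·4 - -3·3)
    = -2·8 - -2·-11 + 0·17
    = -16 + -22 + 0 = -38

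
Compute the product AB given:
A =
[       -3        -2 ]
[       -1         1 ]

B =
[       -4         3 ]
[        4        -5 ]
AB =
[        4         1 ]
[        8        -8 ]

Matrix multiplication: (AB)[i][j] = sum over k of A[i][k] * B[k][j].
  (AB)[0][0] = (-3)*(-4) + (-2)*(4) = 4
  (AB)[0][1] = (-3)*(3) + (-2)*(-5) = 1
  (AB)[1][0] = (-1)*(-4) + (1)*(4) = 8
  (AB)[1][1] = (-1)*(3) + (1)*(-5) = -8
AB =
[        4         1 ]
[        8        -8 ]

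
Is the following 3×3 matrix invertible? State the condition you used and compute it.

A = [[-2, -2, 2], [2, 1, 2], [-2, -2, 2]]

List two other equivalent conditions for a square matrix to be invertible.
No, not invertible; det(A) = 0 (two rows are equal, so the rows are linearly dependent). Equivalent conditions (failing for this A): rank(A) < 3; Ax = 0 has non-trivial solutions; 0 is an eigenvalue; the columns are linearly dependent.

To check invertibility, compute det(A).
In this matrix, row 0 and the last row are identical, so one row is a scalar multiple of another and the rows are linearly dependent.
A matrix with linearly dependent rows has det = 0 and is not invertible.
Equivalent failed conditions:
- rank(A) < 3.
- Ax = 0 has non-trivial solutions.
- 0 is an eigenvalue.
- The columns are linearly dependent.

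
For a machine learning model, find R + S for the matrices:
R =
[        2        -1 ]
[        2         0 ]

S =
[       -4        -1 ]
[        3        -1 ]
R + S =
[       -2        -2 ]
[        5        -1 ]

Matrix addition is elementwise: (R+S)[i][j] = R[i][j] + S[i][j].
  (R+S)[0][0] = (2) + (-4) = -2
  (R+S)[0][1] = (-1) + (-1) = -2
  (R+S)[1][0] = (2) + (3) = 5
  (R+S)[1][1] = (0) + (-1) = -1
R + S =
[       -2        -2 ]
[        5        -1 ]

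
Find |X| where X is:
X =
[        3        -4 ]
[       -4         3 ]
det(X) = -7

For a 2×2 matrix [[a, b], [c, d]], det = a*d - b*c.
det(X) = (3)*(3) - (-4)*(-4) = 9 - 16 = -7.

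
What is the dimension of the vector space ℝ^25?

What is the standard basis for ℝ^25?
Dimension = 25; standard basis = {e_1, e_2, e_3, …, e_25}

ℝ^25 is the space of 25-tuples of real numbers; its dimension is 25.
The standard basis consists of 25 vectors: e_1, e_2, e_3, …, e_25, where e_i is the vector with 1 in position i and 0 elsewhere.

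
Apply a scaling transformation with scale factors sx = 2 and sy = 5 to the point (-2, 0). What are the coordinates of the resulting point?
(-4, 0)

Scaling matrix:
[[2, 0], [0, 5]]
Result: (-2 × 2, 0 × 5) = (-4, 0)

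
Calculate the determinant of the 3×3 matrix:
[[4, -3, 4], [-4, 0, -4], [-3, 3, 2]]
-60

Expansion along first row:
det = 4·det([[0,-4],[3,2]]) - -3·det([[-4,-4],[-3,2]]) + 4·det([[-4,0],[-3,3]])
    = 4·(0·2 - -4·3) - -3·(-4·2 - -4·-3) + 4·(-4·3 - 0·-3)
    = 4·12 - -3·-20 + 4·-12
    = 48 + -60 + -48 = -60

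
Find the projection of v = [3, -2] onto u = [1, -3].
[9/10, -27/10]

The projection of v onto u is proj_u(v) = ((v·u) / (u·u)) · u.
v·u = (3)*(1) + (-2)*(-3) = 9.
u·u = (1)*(1) + (-3)*(-3) = 10.
coefficient = 9 / 10 = 9/10.
proj_u(v) = 9/10 · [1, -3] = [9/10, -27/10].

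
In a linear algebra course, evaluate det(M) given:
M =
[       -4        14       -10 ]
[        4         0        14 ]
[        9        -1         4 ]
det(M) = 1524

Expand along row 0 (cofactor expansion): det(M) = a*(e*i - f*h) - b*(d*i - f*g) + c*(d*h - e*g), where the 3×3 is [[a, b, c], [d, e, f], [g, h, i]].
Minor M_00 = (0)*(4) - (14)*(-1) = 0 + 14 = 14.
Minor M_01 = (4)*(4) - (14)*(9) = 16 - 126 = -110.
Minor M_02 = (4)*(-1) - (0)*(9) = -4 - 0 = -4.
det(M) = (-4)*(14) - (14)*(-110) + (-10)*(-4) = -56 + 1540 + 40 = 1524.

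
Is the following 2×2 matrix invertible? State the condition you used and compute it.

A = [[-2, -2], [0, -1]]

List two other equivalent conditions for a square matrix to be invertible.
Yes, invertible; det(A) = 2 ≠ 0. Equivalent conditions: rank(A) = 2; Ax = 0 has only the trivial solution; 0 is not an eigenvalue; the columns of A are linearly independent.

To check invertibility, compute det(A).
The given matrix is triangular, so det(A) equals the product of its diagonal entries = 2 ≠ 0.
Since det(A) ≠ 0, A is invertible.
Equivalent conditions for a square matrix A to be invertible:
- rank(A) = 2 (full rank).
- The homogeneous system Ax = 0 has only the trivial solution x = 0.
- 0 is not an eigenvalue of A.
- The columns (equivalently rows) of A are linearly independent.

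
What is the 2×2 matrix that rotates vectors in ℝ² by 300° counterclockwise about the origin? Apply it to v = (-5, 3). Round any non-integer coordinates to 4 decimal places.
R = [[1/2, √3/2], [-√3/2, 1/2]]; R·v = (0.0981, 5.8301)

A counterclockwise rotation by angle θ in ℝ² has matrix R(θ) = [[cos θ, -sin θ], [sin θ, cos θ]].
For θ = 300°: cos θ = 1/2, sin θ = -√3/2.
R(300°) = [[1/2, √3/2], [-√3/2, 1/2]].
R·v = [1/2·-5 + (√3/2)·3, -√3/2·-5 + 1/2·3] = (0.0981, 5.8301).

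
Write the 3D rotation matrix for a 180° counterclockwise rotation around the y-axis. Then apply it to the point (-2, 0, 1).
R = [[-1, 0, 0], [0, 1, 0], [0, 0, -1]]; R·(-2, 0, 1) = (2, 0, -1)

Rotation matrix for 180° around y-axis:
cos(180°) = -1, sin(180°) = 0
R = [[-1, 0, 0], [0, 1, 0], [0, 0, -1]]
Apply to (-2, 0, 1): R·[-2, 0, 1]ᵀ = (2, 0, -1)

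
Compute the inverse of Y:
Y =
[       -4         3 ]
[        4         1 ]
det(Y) = -16
Y⁻¹ =
[    -1/16      3/16 ]
[      1/4       1/4 ]

For a 2×2 matrix Y = [[a, b], [c, d]] with det(Y) ≠ 0, Y⁻¹ = (1/det(Y)) * [[d, -b], [-c, a]].
det(Y) = (-4)*(1) - (3)*(4) = -4 - 12 = -16.
Y⁻¹ = (1/-16) * [[1, -3], [-4, -4]].
Dividing each entry by -16 and reducing:
Y⁻¹ =
[    -1/16      3/16 ]
[      1/4       1/4 ]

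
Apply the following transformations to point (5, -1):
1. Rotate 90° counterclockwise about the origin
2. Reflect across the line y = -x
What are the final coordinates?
(-5, -1)

Step 1: Rotate 90° → (1, 5)
Step 2: Reflect across the line y = -x → (-5, -1)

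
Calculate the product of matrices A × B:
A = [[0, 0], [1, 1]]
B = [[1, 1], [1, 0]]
[[0, 0], [2, 1]]

Matrix multiplication:
C[0][0] = 0×1 + 0×1 = 0
C[0][1] = 0×1 + 0×0 = 0
C[1][0] = 1×1 + 1×1 = 2
C[1][1] = 1×1 + 1×0 = 1
Result: [[0, 0], [2, 1]]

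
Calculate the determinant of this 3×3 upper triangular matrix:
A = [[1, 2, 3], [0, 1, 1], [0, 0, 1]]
1

The determinant of a triangular matrix is the product of its diagonal entries (the off-diagonal entries above the diagonal do not affect it).
det(A) = (1) * (1) * (1) = 1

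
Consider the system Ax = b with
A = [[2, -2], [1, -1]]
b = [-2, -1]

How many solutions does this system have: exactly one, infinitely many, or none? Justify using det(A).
Infinitely many solutions

det(A) = (2)*(-1) - (-2)*(1) = 0, so A is singular (column 2 is -1 times column 1).
b = [-2, -1] = -1 * column 1 of A, so b lies in the column space of A.
A singular matrix whose right-hand side is in its column space gives a 1-parameter family of solutions — infinitely many.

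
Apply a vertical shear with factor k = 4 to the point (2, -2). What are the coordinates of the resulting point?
(2, 6)

Shear matrix for vertical shear with factor k = 4:
[[1, 0], [4, 1]]
Result: (2, -2) → (2, 6)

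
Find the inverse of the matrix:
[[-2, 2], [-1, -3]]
[[-3/8, -1/4], [1/8, -1/4]]

For [[a,b],[c,d]], inverse = (1/det)·[[d,-b],[-c,a]]
det = -2·-3 - 2·-1 = 8
Inverse = (1/8)·[[-3, -2], [1, -2]]
        = [[-3/8, -1/4], [1/8, -1/4]]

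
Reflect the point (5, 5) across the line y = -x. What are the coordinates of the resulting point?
(-5, -5)

Reflection across line y = -x: (5, 5) → (-5, -5)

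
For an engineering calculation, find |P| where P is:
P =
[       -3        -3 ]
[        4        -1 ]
det(P) = 15

For a 2×2 matrix [[a, b], [c, d]], det = a*d - b*c.
det(P) = (-3)*(-1) - (-3)*(4) = 3 + 12 = 15.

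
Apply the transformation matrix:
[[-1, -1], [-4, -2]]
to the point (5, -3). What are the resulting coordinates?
(-2, -14)

Matrix multiplication:
[[-1, -1], [-4, -2]] × [5, -3]ᵀ
= [-1×5 + -1×-3, -4×5 + -2×-3]ᵀ
= [-2.0000, -14.0000]ᵀ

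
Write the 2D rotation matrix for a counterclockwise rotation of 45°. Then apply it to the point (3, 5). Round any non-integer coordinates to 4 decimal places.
R = [[√2/2, -√2/2], [√2/2, √2/2]]; R·(3, 5) = (-1.4142, 5.6569)

Rotation matrix formula: R(θ) = [[cos θ, -sin θ], [sin θ, cos θ]]
For θ = 45°:
cos(45°) = √2/2
sin(45°) = √2/2
R = [[√2/2, -√2/2], [√2/2, √2/2]]
Apply to (3, 5): [√2/2·3 + (-√2/2)·5, √2/2·3 + √2/2·5] = (-1.4142, 5.6569)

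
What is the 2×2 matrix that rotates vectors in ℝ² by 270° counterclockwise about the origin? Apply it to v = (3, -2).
R = [[0, 1], [-1, 0]]; R·v = (-2, -3)

A counterclockwise rotation by angle θ in ℝ² has matrix R(θ) = [[cos θ, -sin θ], [sin θ, cos θ]].
For θ = 270°: cos θ = 0, sin θ = -1.
R(270°) = [[0, 1], [-1, 0]].
R·v = [0·3 + (1)·-2, -1·3 + 0·-2] = (-2, -3).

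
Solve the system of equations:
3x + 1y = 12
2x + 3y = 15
x = 3, y = 3

Use elimination (row reduction):
Equation 1: 3x + 1y = 12.
Equation 2: 2x + 3y = 15.
Multiply Eq1 by 2 and Eq2 by 3: 6x + 2y = 24;  6x + 9y = 45.
Subtract: (7)y = 21, so y = 3.
Back-substitute into Eq1: 3x + 1*(3) = 12, so x = 3.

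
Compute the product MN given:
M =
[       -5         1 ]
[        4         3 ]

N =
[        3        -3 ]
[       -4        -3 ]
MN =
[      -19        12 ]
[        0       -21 ]

Matrix multiplication: (MN)[i][j] = sum over k of M[i][k] * N[k][j].
  (MN)[0][0] = (-5)*(3) + (1)*(-4) = -19
  (MN)[0][1] = (-5)*(-3) + (1)*(-3) = 12
  (MN)[1][0] = (4)*(3) + (3)*(-4) = 0
  (MN)[1][1] = (4)*(-3) + (3)*(-3) = -21
MN =
[      -19        12 ]
[        0       -21 ]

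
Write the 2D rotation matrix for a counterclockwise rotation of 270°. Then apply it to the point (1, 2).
R = [[0, 1], [-1, 0]]; R·(1, 2) = (2, -1)

Rotation matrix formula: R(θ) = [[cos θ, -sin θ], [sin θ, cos θ]]
For θ = 270°:
cos(270°) = 0
sin(270°) = -1
R = [[0, 1], [-1, 0]]
Apply to (1, 2): [0·1 + (1)·2, -1·1 + 0·2] = (2, -1)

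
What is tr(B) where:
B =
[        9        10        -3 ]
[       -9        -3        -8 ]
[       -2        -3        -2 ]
tr(B) = 9 - 3 - 2 = 4

The trace of a square matrix is the sum of its diagonal entries.
Diagonal entries of B: B[0][0] = 9, B[1][1] = -3, B[2][2] = -2.
tr(B) = 9 - 3 - 2 = 4.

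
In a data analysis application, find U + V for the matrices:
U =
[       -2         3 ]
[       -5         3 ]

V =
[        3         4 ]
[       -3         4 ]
U + V =
[        1         7 ]
[       -8         7 ]

Matrix addition is elementwise: (U+V)[i][j] = U[i][j] + V[i][j].
  (U+V)[0][0] = (-2) + (3) = 1
  (U+V)[0][1] = (3) + (4) = 7
  (U+V)[1][0] = (-5) + (-3) = -8
  (U+V)[1][1] = (3) + (4) = 7
U + V =
[        1         7 ]
[       -8         7 ]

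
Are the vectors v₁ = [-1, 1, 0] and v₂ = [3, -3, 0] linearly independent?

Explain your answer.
No, linearly dependent (v₂ = -3·v₁)

Check whether there is a scalar k with v₂ = k·v₁.
Comparing components, k = -3 satisfies -3·[-1, 1, 0] = [3, -3, 0].
Since v₂ is a scalar multiple of v₁, the two vectors are linearly dependent.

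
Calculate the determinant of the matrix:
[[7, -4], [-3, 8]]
44

For a 2×2 matrix [[a, b], [c, d]], det = ad - bc
det = (7)(8) - (-4)(-3) = 56 - 12 = 44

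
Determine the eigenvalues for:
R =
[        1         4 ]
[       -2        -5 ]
λ = -3, -1

Solve det(R - λI) = 0. For a 2×2 matrix the characteristic equation is λ² - (trace)λ + det = 0.
trace(R) = a + d = 1 - 5 = -4.
det(R) = a*d - b*c = (1)*(-5) - (4)*(-2) = -5 + 8 = 3.
Characteristic equation: λ² - (-4)λ + (3) = 0.
Discriminant = (-4)² - 4*(3) = 16 - 12 = 4.
λ = (-4 ± √4) / 2 = (-4 ± 2) / 2 = -3, -1.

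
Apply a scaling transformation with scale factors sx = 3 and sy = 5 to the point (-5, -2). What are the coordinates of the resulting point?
(-15, -10)

Scaling matrix:
[[3, 0], [0, 5]]
Result: (-5 × 3, -2 × 5) = (-15, -10)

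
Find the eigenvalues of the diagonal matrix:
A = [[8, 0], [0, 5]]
λ₁ = 8, λ₂ = 5

The characteristic polynomial of A is det(A - λI) = (8 - λ)(5 - λ) = 0.
The roots are λ = 8 and λ = 5, so the eigenvalues are the diagonal entries.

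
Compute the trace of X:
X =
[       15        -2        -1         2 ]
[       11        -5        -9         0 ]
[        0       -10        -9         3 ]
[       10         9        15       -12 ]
tr(X) = 15 - 5 - 9 - 12 = -11

The trace of a square matrix is the sum of its diagonal entries.
Diagonal entries of X: X[0][0] = 15, X[1][1] = -5, X[2][2] = -9, X[3][3] = -12.
tr(X) = 15 - 5 - 9 - 12 = -11.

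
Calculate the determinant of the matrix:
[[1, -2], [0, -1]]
-1

For a 2×2 matrix [[a, b], [c, d]], det = ad - bc
det = (1)(-1) - (-2)(0) = -1 - 0 = -1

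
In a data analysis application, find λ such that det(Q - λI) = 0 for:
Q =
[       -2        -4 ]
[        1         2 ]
λ = 0, 0

Solve det(Q - λI) = 0. For a 2×2 matrix the characteristic equation is λ² - (trace)λ + det = 0.
trace(Q) = a + d = -2 + 2 = 0.
det(Q) = a*d - b*c = (-2)*(2) - (-4)*(1) = -4 + 4 = 0.
Characteristic equation: λ² - (0)λ + (0) = 0.
Discriminant = (0)² - 4*(0) = 0 - 0 = 0.
λ = (0 ± √0) / 2 = (0 ± 0) / 2 = 0, 0.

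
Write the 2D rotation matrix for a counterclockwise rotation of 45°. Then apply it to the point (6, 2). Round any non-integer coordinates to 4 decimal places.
R = [[√2/2, -√2/2], [√2/2, √2/2]]; R·(6, 2) = (2.8284, 5.6569)

Rotation matrix formula: R(θ) = [[cos θ, -sin θ], [sin θ, cos θ]]
For θ = 45°:
cos(45°) = √2/2
sin(45°) = √2/2
R = [[√2/2, -√2/2], [√2/2, √2/2]]
Apply to (6, 2): [√2/2·6 + (-√2/2)·2, √2/2·6 + √2/2·2] = (2.8284, 5.6569)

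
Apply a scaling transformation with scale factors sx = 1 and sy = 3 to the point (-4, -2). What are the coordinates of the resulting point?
(-4, -6)

Scaling matrix:
[[1, 0], [0, 3]]
Result: (-4 × 1, -2 × 3) = (-4, -6)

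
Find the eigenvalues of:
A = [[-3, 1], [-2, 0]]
λ = -2, -1

Solve det(A - λI) = 0. For a 2×2 matrix this is λ² - (trace)λ + det = 0.
trace(A) = -3 + 0 = -3.
det(A) = (-3)*(0) - (1)*(-2) = 0 + 2 = 2.
Characteristic equation: λ² - (-3)λ + (2) = 0.
Discriminant: (-3)² - 4*(2) = 9 - 8 = 1.
Roots: λ = (-3 ± √1) / 2 = -2, -1.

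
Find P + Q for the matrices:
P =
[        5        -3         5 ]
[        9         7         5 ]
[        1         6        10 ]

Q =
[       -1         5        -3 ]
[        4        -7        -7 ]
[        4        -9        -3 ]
P + Q =
[        4         2         2 ]
[       13         0        -2 ]
[        5        -3         7 ]

Matrix addition is elementwise: (P+Q)[i][j] = P[i][j] + Q[i][j].
  (P+Q)[0][0] = (5) + (-1) = 4
  (P+Q)[0][1] = (-3) + (5) = 2
  (P+Q)[0][2] = (5) + (-3) = 2
  (P+Q)[1][0] = (9) + (4) = 13
  (P+Q)[1][1] = (7) + (-7) = 0
  (P+Q)[1][2] = (5) + (-7) = -2
  (P+Q)[2][0] = (1) + (4) = 5
  (P+Q)[2][1] = (6) + (-9) = -3
  (P+Q)[2][2] = (10) + (-3) = 7
P + Q =
[        4         2         2 ]
[       13         0        -2 ]
[        5        -3         7 ]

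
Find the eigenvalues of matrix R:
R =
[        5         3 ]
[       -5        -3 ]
λ = 0, 2

Solve det(R - λI) = 0. For a 2×2 matrix the characteristic equation is λ² - (trace)λ + det = 0.
trace(R) = a + d = 5 - 3 = 2.
det(R) = a*d - b*c = (5)*(-3) - (3)*(-5) = -15 + 15 = 0.
Characteristic equation: λ² - (2)λ + (0) = 0.
Discriminant = (2)² - 4*(0) = 4 - 0 = 4.
λ = (2 ± √4) / 2 = (2 ± 2) / 2 = 0, 2.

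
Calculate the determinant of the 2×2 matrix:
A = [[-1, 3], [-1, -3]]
6

For A = [[a, b], [c, d]], det(A) = a*d - b*c.
det(A) = (-1)*(-3) - (3)*(-1) = 3 - -3 = 6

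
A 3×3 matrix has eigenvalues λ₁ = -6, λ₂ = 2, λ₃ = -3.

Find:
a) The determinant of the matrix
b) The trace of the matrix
det = 36, trace = -7

Two standard eigenvalue identities:
- det(A) equals the product of the eigenvalues (counted with multiplicity).
- trace(A) equals the sum of the eigenvalues.
det(A) = (-6)*(2)*(-3) = 36.
trace(A) = -6 + 2 - 3 = -7.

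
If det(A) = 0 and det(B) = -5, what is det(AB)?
0

Use the multiplicative property of determinants: det(AB) = det(A)*det(B).
det(AB) = (0)*(-5) = 0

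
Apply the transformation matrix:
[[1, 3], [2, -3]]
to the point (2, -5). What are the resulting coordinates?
(-13, 19)

Matrix multiplication:
[[1, 3], [2, -3]] × [2, -5]ᵀ
= [1×2 + 3×-5, 2×2 + -3×-5]ᵀ
= [-13.0000, 19.0000]ᵀ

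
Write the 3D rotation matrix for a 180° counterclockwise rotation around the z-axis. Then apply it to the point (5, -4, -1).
R = [[-1, 0, 0], [0, -1, 0], [0, 0, 1]]; R·(5, -4, -1) = (-5, 4, -1)

Rotation matrix for 180° around z-axis:
cos(180°) = -1, sin(180°) = 0
R = [[-1, 0, 0], [0, -1, 0], [0, 0, 1]]
Apply to (5, -4, -1): R·[5, -4, -1]ᵀ = (-5, 4, -1)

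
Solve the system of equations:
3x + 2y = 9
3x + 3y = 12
x = 1, y = 3

Use elimination (row reduction):
Equation 1: 3x + 2y = 9.
Equation 2: 3x + 3y = 12.
Multiply Eq1 by 3 and Eq2 by 3: 9x + 6y = 27;  9x + 9y = 36.
Subtract: (3)y = 9, so y = 3.
Back-substitute into Eq1: 3x + 2*(3) = 9, so x = 1.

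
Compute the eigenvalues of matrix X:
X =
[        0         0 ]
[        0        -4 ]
λ = -4, 0

Solve det(X - λI) = 0. For a 2×2 matrix the characteristic equation is λ² - (trace)λ + det = 0.
trace(X) = a + d = 0 - 4 = -4.
det(X) = a*d - b*c = (0)*(-4) - (0)*(0) = 0 - 0 = 0.
Characteristic equation: λ² - (-4)λ + (0) = 0.
Discriminant = (-4)² - 4*(0) = 16 - 0 = 16.
λ = (-4 ± √16) / 2 = (-4 ± 4) / 2 = -4, 0.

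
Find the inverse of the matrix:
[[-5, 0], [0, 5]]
[[-1/5, 0], [0, 1/5]]

For [[a,b],[c,d]], inverse = (1/det)·[[d,-b],[-c,a]]
det = -5·5 - 0·0 = -25
Inverse = (1/-25)·[[5, 0], [0, -5]]
        = [[-1/5, 0], [0, 1/5]]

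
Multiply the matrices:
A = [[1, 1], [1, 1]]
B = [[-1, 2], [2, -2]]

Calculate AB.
[[1, 0], [1, 0]]

Each entry (i,j) of AB = sum over k of A[i][k]*B[k][j].
(AB)[0][0] = (1)*(-1) + (1)*(2) = 1
(AB)[0][1] = (1)*(2) + (1)*(-2) = 0
(AB)[1][0] = (1)*(-1) + (1)*(2) = 1
(AB)[1][1] = (1)*(2) + (1)*(-2) = 0
AB = [[1, 0], [1, 0]]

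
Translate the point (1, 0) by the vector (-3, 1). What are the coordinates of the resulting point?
(-2, 1)

Translation by (-3, 1):
x' = 1 + -3 = -2
y' = 0 + 1 = 1
Homogeneous matrix: [[1, 0, -3], [0, 1, 1], [0, 0, 1]]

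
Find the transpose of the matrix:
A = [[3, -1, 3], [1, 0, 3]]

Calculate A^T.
[[3, 1], [-1, 0], [3, 3]]

The transpose sends entry (i,j) to (j,i); rows become columns.
Row 0 of A: [3, -1, 3] -> column 0 of A^T.
Row 1 of A: [1, 0, 3] -> column 1 of A^T.
A^T = [[3, 1], [-1, 0], [3, 3]]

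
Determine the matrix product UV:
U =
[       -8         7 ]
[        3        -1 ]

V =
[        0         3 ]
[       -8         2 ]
UV =
[      -56       -10 ]
[        8         7 ]

Matrix multiplication: (UV)[i][j] = sum over k of U[i][k] * V[k][j].
  (UV)[0][0] = (-8)*(0) + (7)*(-8) = -56
  (UV)[0][1] = (-8)*(3) + (7)*(2) = -10
  (UV)[1][0] = (3)*(0) + (-1)*(-8) = 8
  (UV)[1][1] = (3)*(3) + (-1)*(2) = 7
UV =
[      -56       -10 ]
[        8         7 ]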